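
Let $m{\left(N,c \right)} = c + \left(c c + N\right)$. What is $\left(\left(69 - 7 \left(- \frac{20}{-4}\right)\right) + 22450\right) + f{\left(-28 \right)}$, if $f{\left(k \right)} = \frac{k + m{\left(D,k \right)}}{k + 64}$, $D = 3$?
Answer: $\frac{810155}{36} \approx 22504.0$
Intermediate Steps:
$m{\left(N,c \right)} = N + c + c^{2}$ ($m{\left(N,c \right)} = c + \left(c^{2} + N\right) = c + \left(N + c^{2}\right) = N + c + c^{2}$)
$f{\left(k \right)} = \frac{3 + k^{2} + 2 k}{64 + k}$ ($f{\left(k \right)} = \frac{k + \left(3 + k + k^{2}\right)}{k + 64} = \frac{3 + k^{2} + 2 k}{64 + k}$)
$\left(\left(69 - 7 \left(- \frac{20}{-4}\right)\right) + 22450\right) + f{\left(-28 \right)} = \left(\left(69 - 7 \left(- \frac{20}{-4}\right)\right) + 22450\right) + \frac{3 + \left(-28\right)^{2} + 2 \left(-28\right)}{64 - 28} = \left(\left(69 - 7 \left(\left(-20\right) \left(- \frac{1}{4}\right)\right)\right) + 22450\right) + \frac{3 + 784 - 56}{36} = \left(\left(69 - 35\right) + 22450\right) + \frac{1}{36} \cdot 731 = \left(\left(69 - 35\right) + 22450\right) + \frac{731}{36} = \left(34 + 22450\right) + \frac{731}{36} = 22484 + \frac{731}{36} = \frac{810155}{36}$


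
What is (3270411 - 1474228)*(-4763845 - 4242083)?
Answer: -16176294772824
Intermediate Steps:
(3270411 - 1474228)*(-4763845 - 4242083) = 1796183*(-9005928) = -16176294772824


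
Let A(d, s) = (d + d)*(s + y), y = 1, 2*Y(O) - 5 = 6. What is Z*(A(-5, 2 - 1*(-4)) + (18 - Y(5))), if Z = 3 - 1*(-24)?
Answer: -3105/2 ≈ -1552.5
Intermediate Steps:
Y(O) = 11/2 (Y(O) = 5/2 + (½)*6 = 5/2 + 3 = 11/2)
A(d, s) = 2*d*(1 + s) (A(d, s) = (d + d)*(s + 1) = (2*d)*(1 + s) = 2*d*(1 + s))
Z = 27 (Z = 3 + 24 = 27)
Z*(A(-5, 2 - 1*(-4)) + (18 - Y(5))) = 27*(2*(-5)*(1 + (2 - 1*(-4))) + (18 - 1*11/2)) = 27*(2*(-5)*(1 + (2 + 4)) + (18 - 11/2)) = 27*(2*(-5)*(1 + 6) + 25/2) = 27*(2*(-5)*7 + 25/2) = 27*(-70 + 25/2) = 27*(-115/2) = -3105/2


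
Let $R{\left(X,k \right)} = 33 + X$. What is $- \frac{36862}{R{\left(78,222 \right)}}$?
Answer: $- \frac{36862}{111} \approx -332.09$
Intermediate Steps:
$- \frac{36862}{R{\left(78,222 \right)}} = - \frac{36862}{33 + 78} = - \frac{36862}{111}$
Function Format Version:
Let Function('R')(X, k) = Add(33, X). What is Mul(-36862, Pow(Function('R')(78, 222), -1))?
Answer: Rational(-36862, 111) ≈ -332.09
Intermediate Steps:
Mul(-36862, Pow(Function('R')(78, 222), -1)) = Mul(-36862, Pow(Add(33, 78), -1)) = Mul(-36862, Pow(111, -1)) = Mul(-36862, Rational(1, 111)) = Rational(-36862, 111)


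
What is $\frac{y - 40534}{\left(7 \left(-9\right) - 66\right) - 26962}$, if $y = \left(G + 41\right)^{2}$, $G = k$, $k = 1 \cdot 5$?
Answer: $\frac{38418}{27091} \approx 1.4181$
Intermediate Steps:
$k = 5$
$G = 5$
$y = 2116$ ($y = \left(5 + 41\right)^{2} = 46^{2} = 2116$)
$\frac{y - 40534}{\left(7 \left(-9\right) - 66\right) - 26962} = \frac{2116 - 40534}{\left(7 \left(-9\right) - 66\right) - 26962} = - \frac{38418}{\left(-63 - 66\right) - 26962} = - \frac{38418}{-129 - 26962} = - \frac{38418}{-27091} = \left(-38418\right) \left(- \frac{1}{27091}\right) = \frac{38418}{27091}$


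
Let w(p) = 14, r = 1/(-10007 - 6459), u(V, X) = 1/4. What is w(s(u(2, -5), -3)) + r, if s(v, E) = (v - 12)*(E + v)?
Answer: 230523/16466 ≈ 14.000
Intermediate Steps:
u(V, X) = 1/4
s(v, E) = (-12 + v)*(E + v)
r = -1/16466 (r = 1/(-16466) = -1/16466 ≈ -6.0731e-5)
w(s(u(2, -5), -3)) + r = 14 - 1/16466 = 230523/16466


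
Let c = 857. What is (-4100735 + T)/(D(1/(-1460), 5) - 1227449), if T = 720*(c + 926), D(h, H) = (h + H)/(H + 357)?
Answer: 1488827627000/648731338181 ≈ 2.2950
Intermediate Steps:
D(h, H) = (H + h)/(357 + H)
T = 1283760 (T = 720*(857 + 926) = 720*1783 = 1283760)
(-4100735 + T)/(D(1/(-1460), 5) - 1227449) = (-4100735 + 1283760)/((5 + 1/(-1460))/(357 + 5) - 1227449) = -2816975/((5 - 1/1460)/362 - 1227449) = -2816975/((1/362)*(7299/1460) - 1227449) = -2816975/(7299/528520 - 1227449) = -2816975/(-648731338181/528520) = -2816975*(-528520/648731338181) = 1488827627000/648731338181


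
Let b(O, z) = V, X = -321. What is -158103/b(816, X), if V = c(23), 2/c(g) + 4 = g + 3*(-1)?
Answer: -1264824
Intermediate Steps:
c(g) = 2/(-7 + g) (c(g) = 2/(-4 + (g + 3*(-1))) = 2/(-4 + (g - 3)) = 2/(-4 + (-3 + g)) = 2/(-7 + g))
V = ⅛ (V = 2/(-7 + 23) = 2/16 = 2*(1/16) = ⅛ ≈ 0.12500)
b(O, z) = ⅛
-158103/b(816, X) = -158103/⅛ = -158103*8 = -1264824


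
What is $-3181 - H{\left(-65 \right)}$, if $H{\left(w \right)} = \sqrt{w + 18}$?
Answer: $-3181 - i \sqrt{47} \approx -3181.0 - 6.8557 i$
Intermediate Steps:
$H{\left(w \right)} = \sqrt{18 + w}$
$-3181 - H{\left(-65 \right)} = -3181 - \sqrt{18 - 65} = -3181 - \sqrt{-47} = -3181 - i \sqrt{47}$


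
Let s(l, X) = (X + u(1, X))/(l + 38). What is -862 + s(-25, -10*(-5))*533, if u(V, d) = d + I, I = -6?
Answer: 2992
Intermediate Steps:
u(V, d) = -6 + d (u(V, d) = d - 6 = -6 + d)
s(l, X) = (-6 + 2*X)/(38 + l) (s(l, X) = (X + (-6 + X))/(l + 38) = (-6 + 2*X)/(38 + l))
-862 + s(-25, -10*(-5))*533 = -862 + (2*(-3 - 10*(-5))/(38 - 25))*533 = -862 + (2*(-3 + 50)/13)*533 = -862 + (2*(1/13)*47)*533 = -862 + (94/13)*533 = -862 + 3854 = 2992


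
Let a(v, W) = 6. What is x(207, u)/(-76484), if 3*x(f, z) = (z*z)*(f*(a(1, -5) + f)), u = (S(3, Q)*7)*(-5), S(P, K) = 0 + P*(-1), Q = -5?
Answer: -162034425/76484 ≈ -2118.5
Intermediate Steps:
S(P, K) = -P (S(P, K) = 0 - P = -P)
u = 105 (u = (-1*3*7)*(-5) = -3*7*(-5) = -21*(-5) = 105)
x(f, z) = f*z**2*(6 + f)/3 (x(f, z) = ((z*z)*(f*(6 + f)))/3 = (z**2*(f*(6 + f)))/3 = (f*z**2*(6 + f))/3 = f*z**2*(6 + f)/3)
x(207, u)/(-76484) = ((1/3)*207*105**2*(6 + 207))/(-76484) = ((1/3)*207*11025*213)*(-1/76484) = 162034425*(-1/76484) = -162034425/76484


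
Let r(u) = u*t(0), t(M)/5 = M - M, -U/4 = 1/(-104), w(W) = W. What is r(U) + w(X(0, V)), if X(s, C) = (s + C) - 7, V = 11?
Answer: 4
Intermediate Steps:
X(s, C) = -7 + C + s (X(s, C) = (C + s) - 7 = -7 + C + s)
U = 1/26 (U = -4/(-104) = -4*(-1/104) = 1/26 ≈ 0.038462)
t(M) = 0 (t(M) = 5*(M - M) = 5*0 = 0)
r(u) = 0 (r(u) = u*0 = 0)
r(U) + w(X(0, V)) = 0 + (-7 + 11 + 0) = 0 + 4 = 4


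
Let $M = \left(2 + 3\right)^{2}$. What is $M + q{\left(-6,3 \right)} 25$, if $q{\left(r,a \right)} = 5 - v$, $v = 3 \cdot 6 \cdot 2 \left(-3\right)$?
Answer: $2850$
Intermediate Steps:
$v = -108$ ($v = 3 \cdot 12 \left(-3\right) = 36 \left(-3\right) = -108$)
$q{\left(r,a \right)} = 113$ ($q{\left(r,a \right)} = 5 - -108 = 5 + 108 = 113$)
$M = 25$ ($M = 5^{2} = 25$)
$M + q{\left(-6,3 \right)} 25 = 25 + 113 \cdot 25 = 25 + 2825 = 2850$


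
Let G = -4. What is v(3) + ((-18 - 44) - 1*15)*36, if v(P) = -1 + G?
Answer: -2777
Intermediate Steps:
v(P) = -5 (v(P) = -1 - 4 = -5)
v(3) + ((-18 - 44) - 1*15)*36 = -5 + ((-18 - 44) - 1*15)*36 = -5 + (-62 - 15)*36 = -5 - 77*36 = -5 - 2772 = -2777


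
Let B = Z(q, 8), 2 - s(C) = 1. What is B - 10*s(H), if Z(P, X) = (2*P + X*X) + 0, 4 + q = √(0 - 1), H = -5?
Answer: 46 + 2*I ≈ 46.0 + 2.0*I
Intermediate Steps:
s(C) = 1 (s(C) = 2 - 1*1 = 2 - 1 = 1)
q = -4 + I (q = -4 + √(0 - 1) = -4 + √(-1) = -4 + I ≈ -4.0 + 1.0*I)
Z(P, X) = X² + 2*P (Z(P, X) = (2*P + X²) + 0 = (X² + 2*P) + 0 = X² + 2*P)
B = 56 + 2*I (B = 8² + 2*(-4 + I) = 64 + (-8 + 2*I) = 56 + 2*I ≈ 56.0 + 2.0*I)
B - 10*s(H) = (56 + 2*I) - 10*1 = (56 + 2*I) - 10 = 46 + 2*I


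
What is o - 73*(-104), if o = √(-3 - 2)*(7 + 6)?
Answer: 7592 + 13*I*√5 ≈ 7592.0 + 29.069*I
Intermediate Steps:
o = 13*I*√5 (o = √(-5)*13 = (I*√5)*13 = 13*I*√5 ≈ 29.069*I)
o - 73*(-104) = 13*I*√5 - 73*(-104) = 13*I*√5 + 7592 = 7592 + 13*I*√5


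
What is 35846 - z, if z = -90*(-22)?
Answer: 33866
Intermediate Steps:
z = 1980
35846 - z = 35846 - 1*1980 = 35846 - 1980 = 33866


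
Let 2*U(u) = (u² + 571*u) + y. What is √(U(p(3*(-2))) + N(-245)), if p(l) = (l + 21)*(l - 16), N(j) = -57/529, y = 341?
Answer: I*√83782190/46 ≈ 198.98*I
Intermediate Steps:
N(j) = -57/529 (N(j) = -57*1/529 = -57/529)
p(l) = (-16 + l)*(21 + l) (p(l) = (21 + l)*(-16 + l) = (-16 + l)*(21 + l))
U(u) = 341/2 + u²/2 + 571*u/2 (U(u) = ((u² + 571*u) + 341)/2 = (341 + u² + 571*u)/2 = 341/2 + u²/2 + 571*u/2)
√(U(p(3*(-2))) + N(-245)) = √((341/2 + (-336 + (3*(-2))² + 5*(3*(-2)))²/2 + 571*(-336 + (3*(-2))² + 5*(3*(-2)))/2) - 57/529) = √((341/2 + (-336 + (-6)² + 5*(-6))²/2 + 571*(-336 + (-6)² + 5*(-6))/2) - 57/529) = √((341/2 + (-336 + 36 - 30)²/2 + 571*(-336 + 36 - 30)/2) - 57/529) = √((341/2 + (½)*(-330)² + (571/2)*(-330)) - 57/529) = √((341/2 + (½)*108900 - 94215) - 57/529) = √((341/2 + 54450 - 94215) - 57/529) = √(-79189/2 - 57/529) = √(-41891095/1058) = I*√83782190/46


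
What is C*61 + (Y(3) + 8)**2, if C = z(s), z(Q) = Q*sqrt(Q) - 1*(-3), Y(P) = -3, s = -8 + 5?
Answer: 208 - 183*I*sqrt(3) ≈ 208.0 - 316.97*I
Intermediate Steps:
s = -3
z(Q) = 3 + Q**(3/2) (z(Q) = Q**(3/2) + 3 = 3 + Q**(3/2))
C = 3 - 3*I*sqrt(3) (C = 3 + (-3)**(3/2) = 3 - 3*I*sqrt(3) ≈ 3.0 - 5.1962*I)
C*61 + (Y(3) + 8)**2 = (3 - 3*I*sqrt(3))*61 + (-3 + 8)**2 = (183 - 183*I*sqrt(3)) + 5**2 = (183 - 183*I*sqrt(3)) + 25 = 208 - 183*I*sqrt(3)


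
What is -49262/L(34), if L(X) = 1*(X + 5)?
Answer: -49262/39 ≈ -1263.1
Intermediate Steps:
L(X) = 5 + X (L(X) = 1*(5 + X) = 5 + X)
-49262/L(34) = -49262/(5 + 34) = -49262/39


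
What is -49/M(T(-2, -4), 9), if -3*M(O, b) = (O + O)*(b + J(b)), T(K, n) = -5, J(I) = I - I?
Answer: -49/30 ≈ -1.6333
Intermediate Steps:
J(I) = 0
M(O, b) = -2*O*b/3 (M(O, b) = -(O + O)*(b + 0)/3 = -2*O*b/3)
-49/M(T(-2, -4), 9) = -49/((-2/3*(-5)*9)) = -49/30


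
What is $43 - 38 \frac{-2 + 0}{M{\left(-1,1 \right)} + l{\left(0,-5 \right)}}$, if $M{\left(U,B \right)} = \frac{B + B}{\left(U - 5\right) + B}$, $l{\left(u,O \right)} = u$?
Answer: $-147$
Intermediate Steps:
$M{\left(U,B \right)} = \frac{2 B}{-5 + B + U}$ ($M{\left(U,B \right)} = \frac{2 B}{\left(U - 5\right) + B} = \frac{2 B}{\left(-5 + U\right) + B} = \frac{2 B}{-5 + B + U}$)
$43 - 38 \frac{-2 + 0}{M{\left(-1,1 \right)} + l{\left(0,-5 \right)}} = 43 - 38 \frac{-2 + 0}{2 \cdot 1 \frac{1}{-5 + 1 - 1} + 0} = 43 - 38 \left(- \frac{2}{2 \cdot 1 \frac{1}{-5} + 0}\right) = 43 - 38 \left(- \frac{2}{2 \cdot 1 \left(- \frac{1}{5}\right) + 0}\right) = 43 - 38 \left(- \frac{2}{- \frac{2}{5} + 0}\right) = 43 - 38 \left(- \frac{2}{- \frac{2}{5}}\right) = 43 - 38 \left(\left(-2\right) \left(- \frac{5}{2}\right)\right) = 43 - 190 = -147$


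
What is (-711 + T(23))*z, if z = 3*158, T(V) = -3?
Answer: -338436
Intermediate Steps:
z = 474
(-711 + T(23))*z = (-711 - 3)*474 = -714*474 = -338436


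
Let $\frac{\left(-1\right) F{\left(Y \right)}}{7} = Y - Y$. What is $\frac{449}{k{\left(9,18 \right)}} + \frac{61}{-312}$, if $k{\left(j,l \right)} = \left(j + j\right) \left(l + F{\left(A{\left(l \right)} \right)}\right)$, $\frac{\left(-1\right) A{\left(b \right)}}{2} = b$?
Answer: $\frac{10027}{8424} \approx 1.1903$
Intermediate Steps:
$A{\left(b \right)} = - 2 b$
$F{\left(Y \right)} = 0$ ($F{\left(Y \right)} = - 7 \left(Y - Y\right) = \left(-7\right) 0 = 0$)
$k{\left(j,l \right)} = 2 j l$ ($k{\left(j,l \right)} = \left(j + j\right) \left(l + 0\right) = 2 j l$)
$\frac{449}{k{\left(9,18 \right)}} + \frac{61}{-312} = \frac{449}{2 \cdot 9 \cdot 18} + \frac{61}{-312} = \frac{449}{324} + 61 \left(- \frac{1}{312}\right) = 449 \cdot \frac{1}{324} - \frac{61}{312} = \frac{449}{324} - \frac{61}{312} = \frac{10027}{8424}$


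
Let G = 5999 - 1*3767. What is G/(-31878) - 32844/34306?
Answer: -1835902/1786939 ≈ -1.0274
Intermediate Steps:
G = 2232 (G = 5999 - 3767 = 2232)
G/(-31878) - 32844/34306 = 2232/(-31878) - 32844/34306 = 2232*(-1/31878) - 32844*1/34306 = -124/1771 - 966/1009 = -1835902/1786939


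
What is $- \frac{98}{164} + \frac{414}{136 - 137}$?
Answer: $- \frac{33997}{82} \approx -414.6$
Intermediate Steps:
$- \frac{98}{164} + \frac{414}{136 - 137} = \left(-98\right) \frac{1}{164} + \frac{414}{136 - 137} = - \frac{49}{82} + \frac{414}{-1} = - \frac{49}{82} + 414 \left(-1\right) = - \frac{49}{82} - 414 = - \frac{33997}{82}$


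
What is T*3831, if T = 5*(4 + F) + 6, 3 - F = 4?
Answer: 80451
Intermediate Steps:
F = -1 (F = 3 - 1*4 = 3 - 4 = -1)
T = 21 (T = 5*(4 - 1) + 6 = 5*3 + 6 = 15 + 6 = 21)
T*3831 = 21*3831 = 80451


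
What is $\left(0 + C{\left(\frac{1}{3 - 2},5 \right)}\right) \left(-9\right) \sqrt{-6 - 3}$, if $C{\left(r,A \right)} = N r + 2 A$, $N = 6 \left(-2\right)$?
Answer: $54 i \approx 54.0 i$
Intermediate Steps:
$N = -12$
$C{\left(r,A \right)} = - 12 r + 2 A$
$\left(0 + C{\left(\frac{1}{3 - 2},5 \right)}\right) \left(-9\right) \sqrt{-6 - 3} = \left(0 + \left(- \frac{12}{3 - 2} + 2 \cdot 5\right)\right) \left(-9\right) \sqrt{-6 - 3} = \left(0 + \left(- \frac{12}{1} + 10\right)\right) \left(-9\right) \sqrt{-9} = \left(0 + \left(\left(-12\right) 1 + 10\right)\right) \left(-9\right) 3 i = \left(0 + \left(-12 + 10\right)\right) \left(-9\right) 3 i = \left(0 - 2\right) \left(-9\right) 3 i = \left(-2\right) \left(-9\right) 3 i = 18 \cdot 3 i = 54 i$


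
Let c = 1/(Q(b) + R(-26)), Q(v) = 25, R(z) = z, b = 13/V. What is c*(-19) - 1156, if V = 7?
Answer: -1137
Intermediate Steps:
b = 13/7 ≈ 1.8571
c = -1 (c = 1/(25 - 26) = 1/(-1) = -1)
c*(-19) - 1156 = -1*(-19) - 1156 = 19 - 1156 = -1137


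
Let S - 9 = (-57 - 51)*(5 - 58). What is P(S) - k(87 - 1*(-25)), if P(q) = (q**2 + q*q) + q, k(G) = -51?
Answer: 65740362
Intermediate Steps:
S = 5733 (S = 9 + (-57 - 51)*(5 - 58) = 9 - 108*(-53) = 9 + 5724 = 5733)
P(q) = q + 2*q**2 (P(q) = (q**2 + q**2) + q = 2*q**2 + q = q + 2*q**2)
P(S) - k(87 - 1*(-25)) = 5733*(1 + 2*5733) - 1*(-51) = 5733*(1 + 11466) + 51 = 5733*11467 + 51 = 65740311 + 51 = 65740362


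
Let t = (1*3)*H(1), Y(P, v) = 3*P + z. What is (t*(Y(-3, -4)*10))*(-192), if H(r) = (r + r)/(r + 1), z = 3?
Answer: 34560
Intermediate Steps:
Y(P, v) = 3 + 3*P (Y(P, v) = 3*P + 3 = 3 + 3*P)
H(r) = 2*r/(1 + r) (H(r) = (2*r)/(1 + r) = 2*r/(1 + r))
t = 3 (t = (1*3)*(2*1/(1 + 1)) = 3*(2*1/2) = 3*(2*1*(½)) = 3*1 = 3)
(t*(Y(-3, -4)*10))*(-192) = (3*((3 + 3*(-3))*10))*(-192) = (3*((3 - 9)*10))*(-192) = (3*(-6*10))*(-192) = (3*(-60))*(-192) = -180*(-192) = 34560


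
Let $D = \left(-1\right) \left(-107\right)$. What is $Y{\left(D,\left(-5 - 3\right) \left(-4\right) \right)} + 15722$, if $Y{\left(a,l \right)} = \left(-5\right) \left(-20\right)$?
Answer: $15822$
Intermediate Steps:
$D = 107$
$Y{\left(a,l \right)} = 100$
$Y{\left(D,\left(-5 - 3\right) \left(-4\right) \right)} + 15722 = 100 + 15722 = 15822$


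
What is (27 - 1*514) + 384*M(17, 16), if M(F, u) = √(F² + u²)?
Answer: -487 + 384*√545 ≈ 8477.6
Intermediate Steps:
(27 - 1*514) + 384*M(17, 16) = (27 - 1*514) + 384*√(17² + 16²) = (27 - 514) + 384*√(289 + 256) = -487 + 384*√545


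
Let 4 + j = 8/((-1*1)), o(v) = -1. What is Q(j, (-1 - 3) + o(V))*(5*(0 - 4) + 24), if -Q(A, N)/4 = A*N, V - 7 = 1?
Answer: -960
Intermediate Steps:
V = 8 (V = 7 + 1 = 8)
j = -12 (j = -4 + 8/((-1*1)) = -4 + 8/(-1) = -4 + 8*(-1) = -4 - 8 = -12)
Q(A, N) = -4*A*N
Q(j, (-1 - 3) + o(V))*(5*(0 - 4) + 24) = (-4*(-12)*((-1 - 3) - 1))*(5*(0 - 4) + 24) = (-4*(-12)*(-4 - 1))*(5*(-4) + 24) = (-4*(-12)*(-5))*(-20 + 24) = -240*4 = -960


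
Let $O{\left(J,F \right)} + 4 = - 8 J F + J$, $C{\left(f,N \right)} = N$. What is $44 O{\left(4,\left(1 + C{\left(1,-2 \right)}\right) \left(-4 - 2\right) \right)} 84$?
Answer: $-709632$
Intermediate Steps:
$O{\left(J,F \right)} = -4 + J - 8 F J$ ($O{\left(J,F \right)} = -4 + \left(- 8 J F + J\right) = -4 - \left(- J + 8 F J\right) = -4 + J - 8 F J$)
$44 O{\left(4,\left(1 + C{\left(1,-2 \right)}\right) \left(-4 - 2\right) \right)} 84 = 44 \left(-4 + 4 - 8 \left(1 - 2\right) \left(-4 - 2\right) 4\right) 84 = 44 \left(-4 + 4 - 8 \left(\left(-1\right) \left(-6\right)\right) 4\right) 84 = 44 \left(-4 + 4 - 48 \cdot 4\right) 84 = 44 \left(-4 + 4 - 192\right) 84 = 44 \left(-192\right) 84 = \left(-8448\right) 84 = -709632$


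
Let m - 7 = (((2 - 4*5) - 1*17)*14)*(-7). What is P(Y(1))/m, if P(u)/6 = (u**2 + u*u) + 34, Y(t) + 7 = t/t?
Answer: 636/3437 ≈ 0.18505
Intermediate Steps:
Y(t) = -6 (Y(t) = -7 + t/t = -7 + 1 = -6)
P(u) = 204 + 12*u**2 (P(u) = 6*((u**2 + u*u) + 34) = 6*((u**2 + u**2) + 34) = 6*(2*u**2 + 34) = 6*(34 + 2*u**2) = 204 + 12*u**2)
m = 3437 (m = 7 + (((2 - 4*5) - 1*17)*14)*(-7) = 7 + (((2 - 20) - 17)*14)*(-7) = 7 + ((-18 - 17)*14)*(-7) = 7 - 35*14*(-7) = 7 - 490*(-7) = 7 + 3430 = 3437)
P(Y(1))/m = (204 + 12*(-6)**2)/3437 = (204 + 12*36)*(1/3437) = (204 + 432)*(1/3437) = 636*(1/3437) = 636/3437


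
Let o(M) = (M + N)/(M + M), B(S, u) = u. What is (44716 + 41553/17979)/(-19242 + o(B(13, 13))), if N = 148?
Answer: -535993678/230560391 ≈ -2.3247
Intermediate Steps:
o(M) = (148 + M)/(2*M) (o(M) = (M + 148)/(M + M) = (148 + M)/((2*M)) = (148 + M)*(1/(2*M)) = (148 + M)/(2*M))
(44716 + 41553/17979)/(-19242 + o(B(13, 13))) = (44716 + 41553/17979)/(-19242 + (½)*(148 + 13)/13) = (44716 + 41553*(1/17979))/(-19242 + (½)*(1/13)*161) = (44716 + 13851/5993)/(-19242 + 161/26) = 267996839/(5993*(-500131/26)) = (267996839/5993)*(-26/500131) = -535993678/230560391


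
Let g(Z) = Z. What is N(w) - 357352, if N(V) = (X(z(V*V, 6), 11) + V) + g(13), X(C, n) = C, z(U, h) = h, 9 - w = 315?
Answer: -357639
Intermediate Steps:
w = -306 (w = 9 - 1*315 = 9 - 315 = -306)
N(V) = 19 + V (N(V) = (6 + V) + 13 = 19 + V)
N(w) - 357352 = (19 - 306) - 357352 = -287 - 357352 = -357639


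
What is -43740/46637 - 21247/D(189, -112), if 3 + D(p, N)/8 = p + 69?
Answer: -1080125939/95139480 ≈ -11.353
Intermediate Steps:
D(p, N) = 528 + 8*p (D(p, N) = -24 + 8*(p + 69) = -24 + 8*(69 + p) = -24 + (552 + 8*p) = 528 + 8*p)
-43740/46637 - 21247/D(189, -112) = -43740/46637 - 21247/(528 + 8*189) = -43740*1/46637 - 21247/(528 + 1512) = -43740/46637 - 21247/2040 = -1080125939/95139480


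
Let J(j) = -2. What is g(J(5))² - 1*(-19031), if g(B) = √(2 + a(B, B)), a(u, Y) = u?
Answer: 19031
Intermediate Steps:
g(B) = √(2 + B)
g(J(5))² - 1*(-19031) = (√(2 - 2))² - 1*(-19031) = (√0)² + 19031 = 0² + 19031 = 0 + 19031 = 19031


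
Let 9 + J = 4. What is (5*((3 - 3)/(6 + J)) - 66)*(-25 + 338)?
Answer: -20658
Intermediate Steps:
J = -5 (J = -9 + 4 = -5)
(5*((3 - 3)/(6 + J)) - 66)*(-25 + 338) = (5*((3 - 3)/(6 - 5)) - 66)*(-25 + 338) = (5*(0/1) - 66)*313 = (5*(0*1) - 66)*313 = (5*0 - 66)*313 = (0 - 66)*313 = -66*313 = -20658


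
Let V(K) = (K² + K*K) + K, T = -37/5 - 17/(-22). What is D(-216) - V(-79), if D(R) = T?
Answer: -1365059/110 ≈ -12410.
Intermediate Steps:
T = -729/110 (T = -37*⅕ - 17*(-1/22) = -37/5 + 17/22 = -729/110 ≈ -6.6273)
D(R) = -729/110
V(K) = K + 2*K² (V(K) = (K² + K²) + K = 2*K² + K = K + 2*K²)
D(-216) - V(-79) = -729/110 - (-79)*(1 + 2*(-79)) = -729/110 - (-79)*(1 - 158) = -729/110 - (-79)*(-157) = -729/110 - 1*12403 = -729/110 - 12403 = -1365059/110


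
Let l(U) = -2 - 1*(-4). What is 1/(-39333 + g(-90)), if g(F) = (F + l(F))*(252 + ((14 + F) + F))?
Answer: -1/46901 ≈ -2.1321e-5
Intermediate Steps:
l(U) = 2 (l(U) = -2 + 4 = 2)
g(F) = (2 + F)*(266 + 2*F) (g(F) = (F + 2)*(252 + ((14 + F) + F)) = (2 + F)*(252 + (14 + 2*F)) = (2 + F)*(266 + 2*F))
1/(-39333 + g(-90)) = 1/(-39333 + (532 + 2*(-90)² + 270*(-90))) = 1/(-39333 + (532 + 2*8100 - 24300)) = 1/(-39333 + (532 + 16200 - 24300)) = 1/(-39333 - 7568) = 1/(-46901) = -1/46901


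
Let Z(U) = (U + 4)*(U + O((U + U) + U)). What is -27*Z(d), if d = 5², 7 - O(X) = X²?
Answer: 4379319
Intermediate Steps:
O(X) = 7 - X²
d = 25
Z(U) = (4 + U)*(7 + U - 9*U²) (Z(U) = (U + 4)*(U + (7 - ((U + U) + U)²)) = (4 + U)*(U + (7 - (2*U + U)²)) = (4 + U)*(U + (7 - (3*U)²)) = (4 + U)*(U + (7 - 9*U²)) = (4 + U)*(7 + U - 9*U²))
-27*Z(d) = -27*(28 - 35*25² - 9*25³ + 11*25) = -27*(28 - 35*625 - 9*15625 + 275) = -27*(28 - 21875 - 140625 + 275) = -27*(-162197) = 4379319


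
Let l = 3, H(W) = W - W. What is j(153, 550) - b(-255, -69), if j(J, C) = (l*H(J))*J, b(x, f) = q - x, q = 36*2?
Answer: -327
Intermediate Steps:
H(W) = 0
q = 72
b(x, f) = 72 - x
j(J, C) = 0 (j(J, C) = (3*0)*J = 0*J = 0)
j(153, 550) - b(-255, -69) = 0 - (72 - 1*(-255)) = 0 - (72 + 255) = 0 - 1*327 = 0 - 327 = -327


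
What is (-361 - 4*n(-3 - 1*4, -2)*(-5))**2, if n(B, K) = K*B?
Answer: 6561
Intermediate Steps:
n(B, K) = B*K
(-361 - 4*n(-3 - 1*4, -2)*(-5))**2 = (-361 - 4*(-3 - 1*4)*(-2)*(-5))**2 = (-361 - 4*(-3 - 4)*(-2)*(-5))**2 = (-361 - (-28)*(-2)*(-5))**2 = (-361 - 4*14*(-5))**2 = (-361 - 56*(-5))**2 = (-361 + 280)**2 = (-81)**2 = 6561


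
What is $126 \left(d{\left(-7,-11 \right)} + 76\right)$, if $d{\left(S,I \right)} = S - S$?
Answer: $9576$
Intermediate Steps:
$d{\left(S,I \right)} = 0$
$126 \left(d{\left(-7,-11 \right)} + 76\right) = 126 \left(0 + 76\right) = 126 \cdot 76 = 9576$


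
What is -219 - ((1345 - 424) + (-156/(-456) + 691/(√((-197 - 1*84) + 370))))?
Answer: -43333/38 - 691*√89/89 ≈ -1213.6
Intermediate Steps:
-219 - ((1345 - 424) + (-156/(-456) + 691/(√((-197 - 1*84) + 370)))) = -219 - (921 + (-156*(-1/456) + 691/(√((-197 - 84) + 370)))) = -219 - (921 + (13/38 + 691/(√(-281 + 370)))) = -219 - (921 + (13/38 + 691/(√89))) = -219 - (921 + (13/38 + 691*(√89/89))) = -219 - (921 + (13/38 + 691*√89/89)) = -219 - (35011/38 + 691*√89/89) = -219 + (-35011/38 - 691*√89/89) = -43333/38 - 691*√89/89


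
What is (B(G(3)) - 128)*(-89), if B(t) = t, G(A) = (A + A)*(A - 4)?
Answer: 11926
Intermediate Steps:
G(A) = 2*A*(-4 + A) (G(A) = (2*A)*(-4 + A) = 2*A*(-4 + A))
(B(G(3)) - 128)*(-89) = (2*3*(-4 + 3) - 128)*(-89) = (2*3*(-1) - 128)*(-89) = (-6 - 128)*(-89) = -134*(-89) = 11926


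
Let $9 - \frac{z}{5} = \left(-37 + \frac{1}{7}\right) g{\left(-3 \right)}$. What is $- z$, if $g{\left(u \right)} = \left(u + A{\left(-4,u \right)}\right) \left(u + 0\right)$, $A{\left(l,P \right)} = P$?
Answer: $- \frac{23535}{7} \approx -3362.1$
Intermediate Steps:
$g{\left(u \right)} = 2 u^{2}$ ($g{\left(u \right)} = \left(u + u\right) \left(u + 0\right) = 2 u u = 2 u^{2}$)
$z = \frac{23535}{7}$ ($z = 45 - 5 \left(-37 + \frac{1}{7}\right) 2 \left(-3\right)^{2} = 45 - 5 \left(-37 + \frac{1}{7}\right) 2 \cdot 9 = 45 - 5 \left(\left(- \frac{258}{7}\right) 18\right) = 45 - - \frac{23220}{7} = 45 + \frac{23220}{7} = \frac{23535}{7} \approx 3362.1$)
$- z = \left(-1\right) \frac{23535}{7} = - \frac{23535}{7}$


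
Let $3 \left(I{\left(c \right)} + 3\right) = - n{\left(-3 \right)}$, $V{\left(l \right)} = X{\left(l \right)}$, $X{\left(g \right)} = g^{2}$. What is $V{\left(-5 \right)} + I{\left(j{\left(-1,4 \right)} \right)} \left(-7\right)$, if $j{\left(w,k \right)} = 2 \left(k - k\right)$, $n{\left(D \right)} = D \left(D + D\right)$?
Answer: $88$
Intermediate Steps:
$n{\left(D \right)} = 2 D^{2}$ ($n{\left(D \right)} = D 2 D = 2 D^{2}$)
$V{\left(l \right)} = l^{2}$
$j{\left(w,k \right)} = 0$ ($j{\left(w,k \right)} = 2 \cdot 0 = 0$)
$I{\left(c \right)} = -9$ ($I{\left(c \right)} = -3 + \frac{\left(-1\right) 2 \left(-3\right)^{2}}{3} = -3 + \frac{\left(-1\right) 2 \cdot 9}{3} = -3 + \frac{\left(-1\right) 18}{3} = -3 + \frac{1}{3} \left(-18\right) = -3 - 6 = -9$)
$V{\left(-5 \right)} + I{\left(j{\left(-1,4 \right)} \right)} \left(-7\right) = \left(-5\right)^{2} - -63 = 25 + 63 = 88$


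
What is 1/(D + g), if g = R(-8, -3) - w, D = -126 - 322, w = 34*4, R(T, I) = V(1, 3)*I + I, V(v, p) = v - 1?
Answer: -1/587 ≈ -0.0017036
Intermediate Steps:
V(v, p) = -1 + v
R(T, I) = I (R(T, I) = (-1 + 1)*I + I = 0*I + I = 0 + I = I)
w = 136
D = -448
g = -139 (g = -3 - 1*136 = -3 - 136 = -139)
1/(D + g) = 1/(-448 - 139) = 1/(-587) = -1/587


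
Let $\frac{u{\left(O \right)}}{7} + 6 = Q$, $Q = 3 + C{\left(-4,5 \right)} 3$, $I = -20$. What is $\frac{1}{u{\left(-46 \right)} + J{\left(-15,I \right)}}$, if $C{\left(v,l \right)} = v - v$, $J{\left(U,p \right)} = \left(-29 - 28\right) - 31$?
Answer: $- \frac{1}{109} \approx -0.0091743$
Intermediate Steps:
$J{\left(U,p \right)} = -88$ ($J{\left(U,p \right)} = -57 - 31 = -88$)
$C{\left(v,l \right)} = 0$
$Q = 3$ ($Q = 3 + 0 \cdot 3 = 3 + 0 = 3$)
$u{\left(O \right)} = -21$ ($u{\left(O \right)} = -42 + 7 \cdot 3 = -42 + 21 = -21$)
$\frac{1}{u{\left(-46 \right)} + J{\left(-15,I \right)}} = \frac{1}{-21 - 88} = \frac{1}{-109} = - \frac{1}{109}$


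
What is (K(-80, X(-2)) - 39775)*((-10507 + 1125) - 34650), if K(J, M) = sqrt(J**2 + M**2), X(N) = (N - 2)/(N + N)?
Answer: 1751372800 - 44032*sqrt(6401) ≈ 1.7478e+9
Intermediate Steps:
X(N) = (-2 + N)/(2*N) (X(N) = (-2 + N)/((2*N)) = (-2 + N)*(1/(2*N)) = (-2 + N)/(2*N))
(K(-80, X(-2)) - 39775)*((-10507 + 1125) - 34650) = (sqrt((-80)**2 + ((1/2)*(-2 - 2)/(-2))**2) - 39775)*((-10507 + 1125) - 34650) = (sqrt(6400 + ((1/2)*(-1/2)*(-4))**2) - 39775)*(-9382 - 34650) = (sqrt(6400 + 1**2) - 39775)*(-44032) = (sqrt(6400 + 1) - 39775)*(-44032) = (sqrt(6401) - 39775)*(-44032) = (-39775 + sqrt(6401))*(-44032) = 1751372800 - 44032*sqrt(6401)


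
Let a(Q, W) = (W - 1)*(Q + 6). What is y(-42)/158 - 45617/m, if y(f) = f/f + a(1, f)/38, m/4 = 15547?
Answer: -36279989/46672094 ≈ -0.77734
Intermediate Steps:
m = 62188 (m = 4*15547 = 62188)
a(Q, W) = (-1 + W)*(6 + Q)
y(f) = 31/38 + 7*f/38 (y(f) = f/f + (-6 - 1*1 + 6*f + 1*f)/38 = 1 + (-6 - 1 + 6*f + f)*(1/38) = 1 + (-7 + 7*f)*(1/38) = 1 + (-7/38 + 7*f/38) = 31/38 + 7*f/38)
y(-42)/158 - 45617/m = (31/38 + (7/38)*(-42))/158 - 45617/62188 = (31/38 - 147/19)*(1/158) - 45617*1/62188 = -263/38*1/158 - 45617/62188 = -263/6004 - 45617/62188 = -36279989/46672094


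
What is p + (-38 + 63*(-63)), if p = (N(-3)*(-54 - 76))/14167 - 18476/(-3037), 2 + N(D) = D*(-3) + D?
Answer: -172141722001/43025179 ≈ -4001.0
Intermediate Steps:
N(D) = -2 - 2*D (N(D) = -2 + (D*(-3) + D) = -2 + (-3*D + D) = -2 - 2*D)
p = 260170252/43025179 (p = ((-2 - 2*(-3))*(-54 - 76))/14167 - 18476/(-3037) = ((-2 + 6)*(-130))*(1/14167) - 18476*(-1/3037) = (4*(-130))*(1/14167) + 18476/3037 = -520*1/14167 + 18476/3037 = -520/14167 + 18476/3037 = 260170252/43025179 ≈ 6.0469)
p + (-38 + 63*(-63)) = 260170252/43025179 + (-38 + 63*(-63)) = 260170252/43025179 + (-38 - 3969) = 260170252/43025179 - 4007 = -172141722001/43025179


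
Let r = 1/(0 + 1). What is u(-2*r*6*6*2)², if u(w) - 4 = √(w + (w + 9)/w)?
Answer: (16 + I*√2289)²/16 ≈ -127.06 + 95.687*I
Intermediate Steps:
r = 1 (r = 1/1 = 1)
u(w) = 4 + √(w + (9 + w)/w) (u(w) = 4 + √(w + (w + 9)/w) = 4 + √(w + (9 + w)/w))
u(-2*r*6*6*2)² = (4 + √(1 - 2*1*6*6*2 + 9/((-2*1*6*6*2))))² = (4 + √(1 - 12*6*2 + 9/((-12*6*2))))² = (4 + √(1 - 2*36*2 + 9/((-2*36*2))))² = (4 + √(1 - 72*2 + 9/((-72*2))))² = (4 + √(1 - 144 + 9/(-144)))² = (4 + √(1 - 144 + 9*(-1/144)))² = (4 + √(1 - 144 - 1/16))² = (4 + √(-2289/16))² = (4 + I*√2289/4)²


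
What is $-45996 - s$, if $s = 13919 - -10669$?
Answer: $-70584$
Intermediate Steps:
$s = 24588$ ($s = 13919 + 10669 = 24588$)
$-45996 - s = -45996 - 24588 = -70584$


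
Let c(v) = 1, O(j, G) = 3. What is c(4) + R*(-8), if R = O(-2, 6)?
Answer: -23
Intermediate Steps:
R = 3
c(4) + R*(-8) = 1 + 3*(-8) = 1 - 24 = -23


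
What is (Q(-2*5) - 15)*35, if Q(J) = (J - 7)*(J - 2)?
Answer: 6615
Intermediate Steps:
Q(J) = (-7 + J)*(-2 + J)
(Q(-2*5) - 15)*35 = ((14 + (-2*5)² - (-18)*5) - 15)*35 = ((14 + (-10)² - 9*(-10)) - 15)*35 = ((14 + 100 + 90) - 15)*35 = (204 - 15)*35 = 189*35 = 6615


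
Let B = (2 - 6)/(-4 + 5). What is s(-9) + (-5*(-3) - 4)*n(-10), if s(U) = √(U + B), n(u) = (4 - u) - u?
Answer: 264 + I*√13 ≈ 264.0 + 3.6056*I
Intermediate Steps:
B = -4 (B = -4/1 = -4*1 = -4)
n(u) = 4 - 2*u
s(U) = √(-4 + U) (s(U) = √(U - 4) = √(-4 + U))
s(-9) + (-5*(-3) - 4)*n(-10) = √(-4 - 9) + (-5*(-3) - 4)*(4 - 2*(-10)) = √(-13) + (15 - 4)*(4 + 20) = I*√13 + 11*24 = I*√13 + 264 = 264 + I*√13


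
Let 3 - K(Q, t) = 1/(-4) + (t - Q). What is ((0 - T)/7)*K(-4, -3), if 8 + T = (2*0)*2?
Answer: 18/7 ≈ 2.5714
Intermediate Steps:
K(Q, t) = 13/4 + Q - t (K(Q, t) = 3 - (1/(-4) + (t - Q)) = 3 - (-¼ + (t - Q)) = 3 - (-¼ + t - Q) = 3 + (¼ + Q - t) = 13/4 + Q - t)
T = -8 (T = -8 + (2*0)*2 = -8 + 0*2 = -8 + 0 = -8)
((0 - T)/7)*K(-4, -3) = ((0 - 1*(-8))/7)*(13/4 - 4 - 1*(-3)) = ((0 + 8)*(⅐))*(13/4 - 4 + 3) = (8*(⅐))*(9/4) = (8/7)*(9/4) = 18/7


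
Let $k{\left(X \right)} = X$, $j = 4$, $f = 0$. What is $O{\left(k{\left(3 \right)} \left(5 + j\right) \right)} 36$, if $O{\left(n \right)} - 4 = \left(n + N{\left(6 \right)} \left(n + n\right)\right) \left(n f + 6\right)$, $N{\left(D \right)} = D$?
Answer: $75960$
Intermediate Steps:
$O{\left(n \right)} = 4 + 78 n$ ($O{\left(n \right)} = 4 + \left(n + 6 \left(n + n\right)\right) \left(n 0 + 6\right) = 4 + \left(n + 6 \cdot 2 n\right) \left(0 + 6\right) = 4 + \left(n + 12 n\right) 6 = 4 + 13 n 6 = 4 + 78 n$)
$O{\left(k{\left(3 \right)} \left(5 + j\right) \right)} 36 = \left(4 + 78 \cdot 3 \left(5 + 4\right)\right) 36 = \left(4 + 78 \cdot 3 \cdot 9\right) 36 = \left(4 + 78 \cdot 27\right) 36 = \left(4 + 2106\right) 36 = 2110 \cdot 36 = 75960$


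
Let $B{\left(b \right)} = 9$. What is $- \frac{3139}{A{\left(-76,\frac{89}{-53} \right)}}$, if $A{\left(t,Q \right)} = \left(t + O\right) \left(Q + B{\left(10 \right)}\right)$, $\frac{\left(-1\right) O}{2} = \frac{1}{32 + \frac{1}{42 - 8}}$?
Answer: $\frac{181173663}{32138816} \approx 5.6372$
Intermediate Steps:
$O = - \frac{68}{1089}$ ($O = - \frac{2}{32 + \frac{1}{42 - 8}} = - \frac{2}{32 + \frac{1}{34}} = - \frac{2}{\frac{1089}{34}} = \left(-2\right) \frac{34}{1089} = - \frac{68}{1089} \approx -0.062443$)
$A{\left(t,Q \right)} = \left(9 + Q\right) \left(- \frac{68}{1089} + t\right)$ ($A{\left(t,Q \right)} = \left(t - \frac{68}{1089}\right) \left(Q + 9\right) = \left(- \frac{68}{1089} + t\right) \left(9 + Q\right) = \left(9 + Q\right) \left(- \frac{68}{1089} + t\right)$)
$- \frac{3139}{A{\left(-76,\frac{89}{-53} \right)}} = - \frac{3139}{- \frac{68}{121} + 9 \left(-76\right) - \frac{68 \frac{89}{-53}}{1089} + \frac{89}{-53} \left(-76\right)} = - \frac{3139}{- \frac{68}{121} - 684 - \frac{68 \cdot 89 \left(- \frac{1}{53}\right)}{1089} + 89 \left(- \frac{1}{53}\right) \left(-76\right)} = - \frac{3139}{- \frac{68}{121} - 684 - - \frac{6052}{57717} - - \frac{6764}{53}} = - \frac{3139}{- \frac{68}{121} - 684 + \frac{6052}{57717} + \frac{6764}{53}} = - \frac{3139}{- \frac{32138816}{57717}} = \left(-3139\right) \left(- \frac{57717}{32138816}\right) = \frac{181173663}{32138816}$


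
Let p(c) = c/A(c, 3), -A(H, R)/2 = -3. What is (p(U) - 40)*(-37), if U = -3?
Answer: 2997/2 ≈ 1498.5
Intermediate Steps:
A(H, R) = 6 (A(H, R) = -2*(-3) = 6)
p(c) = c/6
(p(U) - 40)*(-37) = ((⅙)*(-3) - 40)*(-37) = (-½ - 40)*(-37) = -81/2*(-37) = 2997/2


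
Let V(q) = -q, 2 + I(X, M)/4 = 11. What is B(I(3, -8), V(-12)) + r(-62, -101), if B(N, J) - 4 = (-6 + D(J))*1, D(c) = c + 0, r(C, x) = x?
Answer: -91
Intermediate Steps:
I(X, M) = 36 (I(X, M) = -8 + 4*11 = -8 + 44 = 36)
D(c) = c
B(N, J) = -2 + J (B(N, J) = 4 + (-6 + J)*1 = 4 + (-6 + J) = -2 + J)
B(I(3, -8), V(-12)) + r(-62, -101) = (-2 - 1*(-12)) - 101 = (-2 + 12) - 101 = 10 - 101 = -91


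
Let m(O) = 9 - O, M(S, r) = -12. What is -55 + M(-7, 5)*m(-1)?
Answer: -175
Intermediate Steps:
-55 + M(-7, 5)*m(-1) = -55 - 12*(9 - 1*(-1)) = -55 - 12*(9 + 1) = -55 - 12*10 = -55 - 120 = -175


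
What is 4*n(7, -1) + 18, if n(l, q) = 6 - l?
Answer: 14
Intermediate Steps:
4*n(7, -1) + 18 = 4*(6 - 1*7) + 18 = 4*(6 - 7) + 18 = 4*(-1) + 18 = -4 + 18 = 14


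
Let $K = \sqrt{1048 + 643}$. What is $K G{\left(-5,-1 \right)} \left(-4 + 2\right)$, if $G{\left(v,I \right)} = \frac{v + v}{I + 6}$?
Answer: $4 \sqrt{1691} \approx 164.49$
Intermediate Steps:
$G{\left(v,I \right)} = \frac{2 v}{6 + I}$
$K = \sqrt{1691} \approx 41.122$
$K G{\left(-5,-1 \right)} \left(-4 + 2\right) = \sqrt{1691} \cdot 2 \left(-5\right) \frac{1}{6 - 1} \left(-4 + 2\right) = \sqrt{1691} \cdot 2 \left(-5\right) \frac{1}{5} \left(-2\right) = \sqrt{1691} \left(\left(-2\right) \left(-2\right)\right) = \sqrt{1691} \cdot 4 = 4 \sqrt{1691}$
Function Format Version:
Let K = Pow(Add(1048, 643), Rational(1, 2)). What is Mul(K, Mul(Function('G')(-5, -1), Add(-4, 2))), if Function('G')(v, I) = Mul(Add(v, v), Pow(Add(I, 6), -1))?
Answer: Mul(4, Pow(1691, Rational(1, 2))) ≈ 164.49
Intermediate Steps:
Function('G')(v, I) = Mul(2, v, Pow(Add(6, I), -1)) (Function('G')(v, I) = Mul(Mul(2, v), Pow(Add(6, I), -1)) = Mul(2, v, Pow(Add(6, I), -1)))
K = Pow(1691, Rational(1, 2)) ≈ 41.122
Mul(K, Mul(Function('G')(-5, -1), Add(-4, 2))) = Mul(Pow(1691, Rational(1, 2)), Mul(Mul(2, -5, Pow(Add(6, -1), -1)), Add(-4, 2))) = Mul(Pow(1691, Rational(1, 2)), Mul(Mul(2, -5, Pow(5, -1)), -2)) = Mul(Pow(1691, Rational(1, 2)), Mul(Mul(2, -5, Rational(1, 5)), -2)) = Mul(Pow(1691, Rational(1, 2)), Mul(-2, -2)) = Mul(Pow(1691, Rational(1, 2)), 4) = Mul(4, Pow(1691, Rational(1, 2)))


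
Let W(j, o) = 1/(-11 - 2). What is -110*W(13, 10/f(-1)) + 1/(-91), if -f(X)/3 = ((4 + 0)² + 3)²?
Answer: 769/91 ≈ 8.4505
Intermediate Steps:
f(X) = -1083 (f(X) = -3*((4 + 0)² + 3)² = -3*(4² + 3)² = -3*(16 + 3)² = -3*19² = -3*361 = -1083)
W(j, o) = -1/13 (W(j, o) = 1/(-13) = -1/13)
-110*W(13, 10/f(-1)) + 1/(-91) = -110*(-1/13) + 1/(-91) = 110/13 - 1/91 = 769/91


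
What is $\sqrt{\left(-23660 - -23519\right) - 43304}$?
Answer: $i \sqrt{43445} \approx 208.43 i$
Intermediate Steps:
$\sqrt{\left(-23660 - -23519\right) - 43304} = \sqrt{\left(-23660 + 23519\right) - 43304} = \sqrt{-141 - 43304} = \sqrt{-43445} = i \sqrt{43445}$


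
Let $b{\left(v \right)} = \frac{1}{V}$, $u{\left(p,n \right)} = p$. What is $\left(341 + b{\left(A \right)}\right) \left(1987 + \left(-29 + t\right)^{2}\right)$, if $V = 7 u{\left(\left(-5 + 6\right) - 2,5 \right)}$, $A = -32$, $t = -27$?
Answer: $\frac{12223478}{7} \approx 1.7462 \cdot 10^{6}$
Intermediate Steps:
$V = -7$ ($V = 7 \left(\left(-5 + 6\right) - 2\right) = 7 \left(1 - 2\right) = 7 \left(-1\right) = -7$)
$b{\left(v \right)} = - \frac{1}{7}$ ($b{\left(v \right)} = \frac{1}{-7} = - \frac{1}{7}$)
$\left(341 + b{\left(A \right)}\right) \left(1987 + \left(-29 + t\right)^{2}\right) = \left(341 - \frac{1}{7}\right) \left(1987 + \left(-29 - 27\right)^{2}\right) = \frac{2386 \left(1987 + \left(-56\right)^{2}\right)}{7} = \frac{2386 \left(1987 + 3136\right)}{7} = \frac{2386}{7} \cdot 5123 = \frac{12223478}{7}$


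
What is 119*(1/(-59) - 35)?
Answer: -245854/59 ≈ -4167.0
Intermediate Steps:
119*(1/(-59) - 35) = 119*(-1/59 - 35) = 119*(-2066/59) = -245854/59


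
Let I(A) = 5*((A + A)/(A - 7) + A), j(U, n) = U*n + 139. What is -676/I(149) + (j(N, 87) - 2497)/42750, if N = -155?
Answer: -4030066/3184875 ≈ -1.2654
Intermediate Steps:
j(U, n) = 139 + U*n
I(A) = 5*A + 10*A/(-7 + A) (I(A) = 5*((2*A)/(-7 + A) + A) = 5*(2*A/(-7 + A) + A) = 5*(A + 2*A/(-7 + A)) = 5*A + 10*A/(-7 + A))
-676/I(149) + (j(N, 87) - 2497)/42750 = -676*(-7 + 149)/(745*(-5 + 149)) + ((139 - 155*87) - 2497)/42750 = -676/(5*149*144/142) + ((139 - 13485) - 2497)*(1/42750) = -676/(5*149*(1/142)*144) + (-13346 - 2497)*(1/42750) = -676/53640/71 - 15843*1/42750 = -676*71/53640 - 5281/14250 = -11999/13410 - 5281/14250 = -4030066/3184875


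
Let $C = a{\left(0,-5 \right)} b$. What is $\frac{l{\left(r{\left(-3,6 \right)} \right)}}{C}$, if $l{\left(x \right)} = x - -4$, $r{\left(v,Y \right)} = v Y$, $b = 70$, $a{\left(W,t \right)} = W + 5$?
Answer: $- \frac{1}{25} \approx -0.04$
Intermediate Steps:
$a{\left(W,t \right)} = 5 + W$
$r{\left(v,Y \right)} = Y v$
$l{\left(x \right)} = 4 + x$ ($l{\left(x \right)} = x + 4 = 4 + x$)
$C = 350$ ($C = \left(5 + 0\right) 70 = 5 \cdot 70 = 350$)
$\frac{l{\left(r{\left(-3,6 \right)} \right)}}{C} = \frac{4 + 6 \left(-3\right)}{350} = \left(4 - 18\right) \frac{1}{350} = \left(-14\right) \frac{1}{350} = - \frac{1}{25}$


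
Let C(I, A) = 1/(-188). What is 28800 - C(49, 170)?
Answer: 5414401/188 ≈ 28800.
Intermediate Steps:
C(I, A) = -1/188
28800 - C(49, 170) = 28800 - 1*(-1/188) = 28800 + 1/188 = 5414401/188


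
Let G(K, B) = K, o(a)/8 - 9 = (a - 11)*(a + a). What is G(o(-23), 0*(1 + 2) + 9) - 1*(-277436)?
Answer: 290020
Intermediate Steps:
o(a) = 72 + 16*a*(-11 + a) (o(a) = 72 + 8*((a - 11)*(a + a)) = 72 + 8*((-11 + a)*(2*a)) = 72 + 8*(2*a*(-11 + a)) = 72 + 16*a*(-11 + a))
G(o(-23), 0*(1 + 2) + 9) - 1*(-277436) = (72 - 176*(-23) + 16*(-23)**2) - 1*(-277436) = (72 + 4048 + 16*529) + 277436 = (72 + 4048 + 8464) + 277436 = 12584 + 277436 = 290020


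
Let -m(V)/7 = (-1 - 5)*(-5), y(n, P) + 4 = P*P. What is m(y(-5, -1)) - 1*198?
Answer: -408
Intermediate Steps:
y(n, P) = -4 + P² (y(n, P) = -4 + P*P = -4 + P²)
m(V) = -210 (m(V) = -7*(-1 - 5)*(-5) = -(-42)*(-5) = -7*30 = -210)
m(y(-5, -1)) - 1*198 = -210 - 1*198 = -210 - 198 = -408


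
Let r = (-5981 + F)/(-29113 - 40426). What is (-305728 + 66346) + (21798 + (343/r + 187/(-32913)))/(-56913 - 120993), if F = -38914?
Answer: -10488092508561314581/43813181481885 ≈ -2.3938e+5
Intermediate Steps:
r = 44895/69539 (r = (-5981 - 38914)/(-29113 - 40426) = -44895/(-69539) = -44895*(-1/69539) = 44895/69539 ≈ 0.64561)
(-305728 + 66346) + (21798 + (343/r + 187/(-32913)))/(-56913 - 120993) = (-305728 + 66346) + (21798 + (343/(44895/69539) + 187/(-32913)))/(-56913 - 120993) = -239382 + (21798 + (343*(69539/44895) + 187*(-1/32913)))/(-177906) = -239382 + (21798 + (23851877/44895 - 187/32913))*(-1/177906) = -239382 + (21798 + 261676144112/492543045)*(-1/177906) = -239382 + (10998129439022/492543045)*(-1/177906) = -239382 - 5499064719511/43813181481885 = -10488092508561314581/43813181481885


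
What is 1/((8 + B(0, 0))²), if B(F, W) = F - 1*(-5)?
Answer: 1/169 ≈ 0.0059172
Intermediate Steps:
B(F, W) = 5 + F (B(F, W) = F + 5 = 5 + F)
1/((8 + B(0, 0))²) = 1/((8 + (5 + 0))²) = 1/((8 + 5)²) = 1/(13²) = 1/169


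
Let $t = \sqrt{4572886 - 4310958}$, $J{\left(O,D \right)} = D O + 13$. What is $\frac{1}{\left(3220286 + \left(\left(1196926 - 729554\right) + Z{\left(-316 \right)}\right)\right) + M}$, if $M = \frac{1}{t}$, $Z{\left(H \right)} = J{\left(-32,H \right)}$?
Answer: $\frac{968552905624}{3581498469017031591} - \frac{2 \sqrt{65482}}{3581498469017031591} \approx 2.7043 \cdot 10^{-7}$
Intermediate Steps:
$J{\left(O,D \right)} = 13 + D O$
$Z{\left(H \right)} = 13 - 32 H$ ($Z{\left(H \right)} = 13 + H \left(-32\right) = 13 - 32 H$)
$t = 2 \sqrt{65482}$ ($t = \sqrt{261928} = 2 \sqrt{65482} \approx 511.79$)
$M = \frac{\sqrt{65482}}{130964}$ ($M = \frac{1}{2 \sqrt{65482}} = \frac{\sqrt{65482}}{130964} \approx 0.0019539$)
$\frac{1}{\left(3220286 + \left(\left(1196926 - 729554\right) + Z{\left(-316 \right)}\right)\right) + M} = \frac{1}{\left(3220286 + \left(\left(1196926 - 729554\right) + \left(13 - -10112\right)\right)\right) + \frac{\sqrt{65482}}{130964}} = \frac{1}{\left(3220286 + \left(467372 + \left(13 + 10112\right)\right)\right) + \frac{\sqrt{65482}}{130964}} = \frac{1}{\left(3220286 + \left(467372 + 10125\right)\right) + \frac{\sqrt{65482}}{130964}} = \frac{1}{\left(3220286 + 477497\right) + \frac{\sqrt{65482}}{130964}} = \frac{1}{3697783 + \frac{\sqrt{65482}}{130964}}$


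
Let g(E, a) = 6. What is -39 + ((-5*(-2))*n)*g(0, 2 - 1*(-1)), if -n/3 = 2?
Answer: -399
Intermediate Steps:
n = -6 (n = -3*2 = -6)
-39 + ((-5*(-2))*n)*g(0, 2 - 1*(-1)) = -39 + (-5*(-2)*(-6))*6 = -39 + (10*(-6))*6 = -39 - 60*6 = -39 - 360 = -399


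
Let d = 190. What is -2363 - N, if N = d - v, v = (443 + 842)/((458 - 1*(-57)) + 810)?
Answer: -676288/265 ≈ -2552.0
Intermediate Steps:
v = 257/265 (v = 1285/((458 + 57) + 810) = 1285/(515 + 810) = 1285/1325 = 1285*(1/1325) = 257/265 ≈ 0.96981)
N = 50093/265 (N = 190 - 1*257/265 = 190 - 257/265 = 50093/265 ≈ 189.03)
-2363 - N = -2363 - 1*50093/265 = -2363 - 50093/265 = -676288/265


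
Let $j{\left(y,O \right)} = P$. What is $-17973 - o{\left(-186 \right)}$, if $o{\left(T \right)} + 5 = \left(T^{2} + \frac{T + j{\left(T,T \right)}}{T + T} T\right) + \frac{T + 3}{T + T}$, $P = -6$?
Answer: $- \frac{6506093}{124} \approx -52469.0$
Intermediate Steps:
$j{\left(y,O \right)} = -6$
$o{\left(T \right)} = -8 + T^{2} + \frac{T}{2} + \frac{3 + T}{2 T}$ ($o{\left(T \right)} = -5 + \left(\left(T^{2} + \frac{T - 6}{T + T} T\right) + \frac{T + 3}{T + T}\right) = -5 + \left(\left(T^{2} + \frac{-6 + T}{2 T} T\right) + \frac{3 + T}{2 T}\right) = -5 + \left(\left(T^{2} + \left(-3 + \frac{T}{2}\right)\right) + \frac{3 + T}{2 T}\right) = -5 + \left(\left(-3 + T^{2} + \frac{T}{2}\right) + \frac{3 + T}{2 T}\right) = -5 + \left(-3 + T^{2} + \frac{T}{2} + \frac{3 + T}{2 T}\right) = -8 + T^{2} + \frac{T}{2} + \frac{3 + T}{2 T}$)
$-17973 - o{\left(-186 \right)} = -17973 - \frac{3 - 186 \left(-15 - 186 + 2 \left(-186\right)^{2}\right)}{2 \left(-186\right)} = -17973 - \frac{1}{2} \left(- \frac{1}{186}\right) \left(3 - 186 \left(-15 - 186 + 2 \cdot 34596\right)\right) = -17973 - \frac{1}{2} \left(- \frac{1}{186}\right) \left(3 - 186 \left(-15 - 186 + 69192\right)\right) = -17973 - \frac{1}{2} \left(- \frac{1}{186}\right) \left(3 - 12832326\right) = -17973 - \frac{1}{2} \left(- \frac{1}{186}\right) \left(-12832323\right) = -17973 - \frac{4277441}{124} = - \frac{6506093}{124}$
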